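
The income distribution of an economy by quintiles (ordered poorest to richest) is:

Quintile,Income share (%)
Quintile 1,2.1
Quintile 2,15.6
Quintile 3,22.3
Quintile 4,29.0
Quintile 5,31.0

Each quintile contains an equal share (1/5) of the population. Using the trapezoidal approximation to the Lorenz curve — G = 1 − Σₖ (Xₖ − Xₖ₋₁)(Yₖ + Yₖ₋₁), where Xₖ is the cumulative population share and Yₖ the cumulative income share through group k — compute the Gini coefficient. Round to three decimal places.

0.285

Cumulative income shares Yₖ: 0.0210, 0.1770, 0.4000, 0.6900, 1.0000
Σ (Xₖ−Xₖ₋₁)(Yₖ+Yₖ₋₁) = (1/5)(0.0210+0.0000) + (1/5)(0.1770+0.0210) + (1/5)(0.4000+0.1770) + (1/5)(0.6900+0.4000) + (1/5)(1.0000+0.6900)
  = 0.0042 + 0.0396 + 0.1154 + 0.2180 + 0.3380 = 0.7152
G = 1 − 0.7152 = 0.2848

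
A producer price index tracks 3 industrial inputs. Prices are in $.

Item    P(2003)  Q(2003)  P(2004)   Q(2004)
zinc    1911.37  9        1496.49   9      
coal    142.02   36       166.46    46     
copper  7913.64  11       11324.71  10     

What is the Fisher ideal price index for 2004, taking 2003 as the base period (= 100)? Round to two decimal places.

Laspeyres component (base-period weights):
ΣP(2004)Q(2003) = 1496.49×9 + 166.46×36 + 11324.71×11 = 13468.41 + 5992.56 + 124571.81 = 144032.78
ΣP(2003)Q(2003) = 1911.37×9 + 142.02×36 + 7913.64×11 = 17202.33 + 5112.72 + 87050.04 = 109365.09
L = 144032.78 / 109365.09 × 100 = 131.6990
Paasche component (current-period weights):
ΣP(2004)Q(2004) = 1496.49×9 + 166.46×46 + 11324.71×10 = 13468.41 + 7657.16 + 113247.1 = 134372.67
ΣP(2003)Q(2004) = 1911.37×9 + 142.02×46 + 7913.64×10 = 17202.33 + 6532.92 + 79136.4 = 102871.65
P = 134372.67 / 102871.65 × 100 = 130.6217
Fisher = √(L × P) = √(131.6990 × 130.6217) = 131.1593

131.16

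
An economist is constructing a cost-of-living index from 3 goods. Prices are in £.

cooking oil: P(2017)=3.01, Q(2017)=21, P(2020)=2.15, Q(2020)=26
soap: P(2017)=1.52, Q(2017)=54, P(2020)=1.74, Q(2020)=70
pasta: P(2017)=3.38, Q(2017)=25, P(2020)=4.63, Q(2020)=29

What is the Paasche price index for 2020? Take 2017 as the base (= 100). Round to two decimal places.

110.36

Paasche price index uses current-period quantities as weights.
ΣP(2020)·Q(2020) = 2.15×26 + 1.74×70 + 4.63×29 = 55.9 + 121.8 + 134.27 = 311.97
ΣP(2017)·Q(2020) = 3.01×26 + 1.52×70 + 3.38×29 = 78.26 + 106.4 + 98.02 = 282.68
Index = 311.97 / 282.68 × 100 = 110.3615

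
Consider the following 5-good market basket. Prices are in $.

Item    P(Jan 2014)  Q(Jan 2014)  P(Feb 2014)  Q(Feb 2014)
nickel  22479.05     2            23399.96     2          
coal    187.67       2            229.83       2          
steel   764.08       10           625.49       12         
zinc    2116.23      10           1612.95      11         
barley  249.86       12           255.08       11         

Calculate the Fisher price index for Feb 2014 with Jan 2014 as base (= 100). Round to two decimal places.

Laspeyres component (base-period weights):
ΣP(Feb 2014)Q(Jan 2014) = 23399.96×2 + 229.83×2 + 625.49×10 + 1612.95×10 + 255.08×12 = 46799.92 + 459.66 + 6254.9 + 16129.5 + 3060.96 = 72704.94
ΣP(Jan 2014)Q(Jan 2014) = 22479.05×2 + 187.67×2 + 764.08×10 + 2116.23×10 + 249.86×12 = 44958.1 + 375.34 + 7640.8 + 21162.3 + 2998.32 = 77134.86
L = 72704.94 / 77134.86 × 100 = 94.2569
Paasche component (current-period weights):
ΣP(Feb 2014)Q(Feb 2014) = 23399.96×2 + 229.83×2 + 625.49×12 + 1612.95×11 + 255.08×11 = 46799.92 + 459.66 + 7505.88 + 17742.45 + 2805.88 = 75313.79
ΣP(Jan 2014)Q(Feb 2014) = 22479.05×2 + 187.67×2 + 764.08×12 + 2116.23×11 + 249.86×11 = 44958.1 + 375.34 + 9168.96 + 23278.53 + 2748.46 = 80529.39
P = 75313.79 / 80529.39 × 100 = 93.5234
Fisher = √(L × P) = √(94.2569 × 93.5234) = 93.8894

93.89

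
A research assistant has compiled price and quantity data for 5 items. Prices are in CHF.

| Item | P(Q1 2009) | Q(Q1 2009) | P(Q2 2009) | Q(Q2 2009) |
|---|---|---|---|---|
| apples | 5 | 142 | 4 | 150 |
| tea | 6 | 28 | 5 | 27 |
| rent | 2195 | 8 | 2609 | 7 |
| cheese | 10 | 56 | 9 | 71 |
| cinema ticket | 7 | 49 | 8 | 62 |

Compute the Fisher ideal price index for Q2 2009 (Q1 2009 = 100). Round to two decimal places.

Laspeyres component (base-period weights):
ΣP(Q2 2009)Q(Q1 2009) = 4×142 + 5×28 + 2609×8 + 9×56 + 8×49 = 568 + 140 + 20872 + 504 + 392 = 22476
ΣP(Q1 2009)Q(Q1 2009) = 5×142 + 6×28 + 2195×8 + 10×56 + 7×49 = 710 + 168 + 17560 + 560 + 343 = 19341
L = 22476 / 19341 × 100 = 116.2091
Paasche component (current-period weights):
ΣP(Q2 2009)Q(Q2 2009) = 4×150 + 5×27 + 2609×7 + 9×71 + 8×62 = 600 + 135 + 18263 + 639 + 496 = 20133
ΣP(Q1 2009)Q(Q2 2009) = 5×150 + 6×27 + 2195×7 + 10×71 + 7×62 = 750 + 162 + 15365 + 710 + 434 = 17421
P = 20133 / 17421 × 100 = 115.5674
Fisher = √(L × P) = √(116.2091 × 115.5674) = 115.8878

115.89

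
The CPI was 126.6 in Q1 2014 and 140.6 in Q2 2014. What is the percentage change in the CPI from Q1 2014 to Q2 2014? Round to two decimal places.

Change = (140.6 − 126.6) / 126.6 × 100
       = 14.0 / 126.6 × 100 = 11.0585%

11.06%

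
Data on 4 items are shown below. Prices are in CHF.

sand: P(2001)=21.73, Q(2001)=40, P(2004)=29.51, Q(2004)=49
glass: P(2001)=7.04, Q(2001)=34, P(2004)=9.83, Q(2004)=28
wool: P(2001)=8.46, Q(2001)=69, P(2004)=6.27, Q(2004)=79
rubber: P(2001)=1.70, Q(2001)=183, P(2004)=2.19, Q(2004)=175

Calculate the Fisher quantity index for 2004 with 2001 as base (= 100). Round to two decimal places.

Laspeyres component (base-period weights):
ΣP(2001)Q(2004) = 21.73×49 + 7.04×28 + 8.46×79 + 1.70×175 = 1064.77 + 197.12 + 668.34 + 297.5 = 2227.73
ΣP(2001)Q(2001) = 21.73×40 + 7.04×34 + 8.46×69 + 1.70×183 = 869.2 + 239.36 + 583.74 + 311.1 = 2003.4
L = 2227.73 / 2003.4 × 100 = 111.1975
Paasche component (current-period weights):
ΣP(2004)Q(2004) = 29.51×49 + 9.83×28 + 6.27×79 + 2.19×175 = 1445.99 + 275.24 + 495.33 + 383.25 = 2599.81
ΣP(2004)Q(2001) = 29.51×40 + 9.83×34 + 6.27×69 + 2.19×183 = 1180.4 + 334.22 + 432.63 + 400.77 = 2348.02
P = 2599.81 / 2348.02 × 100 = 110.7235
Fisher = √(L × P) = √(111.1975 × 110.7235) = 110.9602

110.96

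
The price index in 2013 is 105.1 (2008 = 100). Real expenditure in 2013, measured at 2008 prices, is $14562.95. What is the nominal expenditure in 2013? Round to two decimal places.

15305.66

Nominal = Real × (Index/100) = 14562.95 × (105.1/100)
        = 14562.95 × 1.051 = 15305.6604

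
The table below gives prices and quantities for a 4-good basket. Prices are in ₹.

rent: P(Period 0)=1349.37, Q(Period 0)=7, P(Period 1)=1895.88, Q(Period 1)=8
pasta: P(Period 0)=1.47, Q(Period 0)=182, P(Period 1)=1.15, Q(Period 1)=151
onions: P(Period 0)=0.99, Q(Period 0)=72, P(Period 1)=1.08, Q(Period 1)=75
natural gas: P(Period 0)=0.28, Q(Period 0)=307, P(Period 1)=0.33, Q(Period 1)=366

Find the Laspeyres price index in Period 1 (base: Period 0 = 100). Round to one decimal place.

138.4

Laspeyres price index uses base-period quantities as weights.
ΣP(Period 1)·Q(Period 0) = 1895.88×7 + 1.15×182 + 1.08×72 + 0.33×307 = 13271.16 + 209.3 + 77.76 + 101.31 = 13659.53
ΣP(Period 0)·Q(Period 0) = 1349.37×7 + 1.47×182 + 0.99×72 + 0.28×307 = 9445.59 + 267.54 + 71.28 + 85.96 = 9870.37
Index = 13659.53 / 9870.37 × 100 = 138.3892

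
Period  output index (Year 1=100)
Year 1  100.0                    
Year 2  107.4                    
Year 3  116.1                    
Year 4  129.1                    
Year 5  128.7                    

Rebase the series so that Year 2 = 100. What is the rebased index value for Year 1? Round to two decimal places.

93.11

Rebased(Year 1) = 100.0 / 107.4 × 100 = 93.1099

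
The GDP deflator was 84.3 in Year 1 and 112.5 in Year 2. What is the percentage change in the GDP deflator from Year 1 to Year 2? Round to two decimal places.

33.45%

Change = (112.5 − 84.3) / 84.3 × 100
       = 28.2 / 84.3 × 100 = 33.4520%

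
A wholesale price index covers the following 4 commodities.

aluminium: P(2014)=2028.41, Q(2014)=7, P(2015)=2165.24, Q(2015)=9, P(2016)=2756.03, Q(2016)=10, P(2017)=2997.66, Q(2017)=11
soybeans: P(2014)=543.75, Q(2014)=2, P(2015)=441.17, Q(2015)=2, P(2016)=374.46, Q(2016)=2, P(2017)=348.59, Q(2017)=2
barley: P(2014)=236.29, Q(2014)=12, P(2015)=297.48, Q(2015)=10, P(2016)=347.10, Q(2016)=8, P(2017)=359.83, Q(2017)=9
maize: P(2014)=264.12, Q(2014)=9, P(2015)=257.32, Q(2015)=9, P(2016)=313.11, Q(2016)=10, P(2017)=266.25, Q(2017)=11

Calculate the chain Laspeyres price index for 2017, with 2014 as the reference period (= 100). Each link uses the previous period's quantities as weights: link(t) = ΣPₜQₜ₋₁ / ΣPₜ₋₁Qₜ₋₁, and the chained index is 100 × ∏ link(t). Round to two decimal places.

140.47

Link 2014→2015:
ΣP(2015)Q(2014) = 2165.24×7 + 441.17×2 + 297.48×12 + 257.32×9 = 15156.68 + 882.34 + 3569.76 + 2315.88 = 21924.66
ΣP(2014)Q(2014) = 2028.41×7 + 543.75×2 + 236.29×12 + 264.12×9 = 14198.87 + 1087.5 + 2835.48 + 2377.08 = 20498.93
link = 21924.66/20498.93 = 1.069551
Link 2015→2016:
ΣP(2016)Q(2015) = 2756.03×9 + 374.46×2 + 347.10×10 + 313.11×9 = 24804.27 + 748.92 + 3471 + 2817.99 = 31842.18
ΣP(2015)Q(2015) = 2165.24×9 + 441.17×2 + 297.48×10 + 257.32×9 = 19487.16 + 882.34 + 2974.8 + 2315.88 = 25660.18
link = 31842.18/25660.18 = 1.240918
Link 2016→2017:
ΣP(2017)Q(2016) = 2997.66×10 + 348.59×2 + 359.83×8 + 266.25×10 = 29976.6 + 697.18 + 2878.64 + 2662.5 = 36214.92
ΣP(2016)Q(2016) = 2756.03×10 + 374.46×2 + 347.10×8 + 313.11×10 = 27560.3 + 748.92 + 2776.8 + 3131.1 = 34217.12
link = 36214.92/34217.12 = 1.058386
Chained index = 100 × 1.069551 × 1.240918 × 1.058386 = 140.4717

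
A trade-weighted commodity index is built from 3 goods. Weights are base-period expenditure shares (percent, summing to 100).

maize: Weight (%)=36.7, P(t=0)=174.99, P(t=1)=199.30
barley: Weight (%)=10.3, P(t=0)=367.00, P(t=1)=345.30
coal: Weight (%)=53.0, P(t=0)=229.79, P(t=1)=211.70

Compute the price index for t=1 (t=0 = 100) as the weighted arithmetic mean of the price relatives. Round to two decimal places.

maize: 36.7 × (199.30/174.99) = 36.7 × 1.138922 = 41.7984
barley: 10.3 × (345.30/367.00) = 10.3 × 0.940872 = 9.6910
coal: 53.0 × (211.70/229.79) = 53.0 × 0.921276 = 48.8276
Index = Σ wᵢ·(p₁ᵢ/p₀ᵢ) = 41.7984 + 9.6910 + 48.8276 = 100.3171

100.32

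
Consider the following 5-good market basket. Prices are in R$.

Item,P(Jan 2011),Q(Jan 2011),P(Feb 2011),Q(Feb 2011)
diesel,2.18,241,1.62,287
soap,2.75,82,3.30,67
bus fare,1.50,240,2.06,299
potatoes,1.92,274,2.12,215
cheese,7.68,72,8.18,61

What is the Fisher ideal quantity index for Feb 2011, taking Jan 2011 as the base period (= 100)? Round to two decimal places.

Laspeyres component (base-period weights):
ΣP(Jan 2011)Q(Feb 2011) = 2.18×287 + 2.75×67 + 1.50×299 + 1.92×215 + 7.68×61 = 625.66 + 184.25 + 448.5 + 412.8 + 468.48 = 2139.69
ΣP(Jan 2011)Q(Jan 2011) = 2.18×241 + 2.75×82 + 1.50×240 + 1.92×274 + 7.68×72 = 525.38 + 225.5 + 360 + 526.08 + 552.96 = 2189.92
L = 2139.69 / 2189.92 × 100 = 97.7063
Paasche component (current-period weights):
ΣP(Feb 2011)Q(Feb 2011) = 1.62×287 + 3.30×67 + 2.06×299 + 2.12×215 + 8.18×61 = 464.94 + 221.1 + 615.94 + 455.8 + 498.98 = 2256.76
ΣP(Feb 2011)Q(Jan 2011) = 1.62×241 + 3.30×82 + 2.06×240 + 2.12×274 + 8.18×72 = 390.42 + 270.6 + 494.4 + 580.88 + 588.96 = 2325.26
P = 2256.76 / 2325.26 × 100 = 97.0541
Fisher = √(L × P) = √(97.7063 × 97.0541) = 97.3797

97.38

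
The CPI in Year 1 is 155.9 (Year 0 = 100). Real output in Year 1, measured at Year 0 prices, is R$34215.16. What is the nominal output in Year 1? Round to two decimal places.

Nominal = Real × (Index/100) = 34215.16 × (155.9/100)
        = 34215.16 × 1.559 = 53341.4344

53341.43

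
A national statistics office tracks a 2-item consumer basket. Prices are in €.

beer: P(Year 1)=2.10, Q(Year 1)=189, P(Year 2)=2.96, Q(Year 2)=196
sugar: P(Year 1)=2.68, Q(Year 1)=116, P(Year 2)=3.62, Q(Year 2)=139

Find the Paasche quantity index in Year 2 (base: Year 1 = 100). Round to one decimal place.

Paasche quantity index uses current-period prices as weights.
ΣP(Year 2)·Q(Year 2) = 2.96×196 + 3.62×139 = 580.16 + 503.18 = 1083.34
ΣP(Year 2)·Q(Year 1) = 2.96×189 + 3.62×116 = 559.44 + 419.92 = 979.36
Index = 1083.34 / 979.36 × 100 = 110.6171

110.6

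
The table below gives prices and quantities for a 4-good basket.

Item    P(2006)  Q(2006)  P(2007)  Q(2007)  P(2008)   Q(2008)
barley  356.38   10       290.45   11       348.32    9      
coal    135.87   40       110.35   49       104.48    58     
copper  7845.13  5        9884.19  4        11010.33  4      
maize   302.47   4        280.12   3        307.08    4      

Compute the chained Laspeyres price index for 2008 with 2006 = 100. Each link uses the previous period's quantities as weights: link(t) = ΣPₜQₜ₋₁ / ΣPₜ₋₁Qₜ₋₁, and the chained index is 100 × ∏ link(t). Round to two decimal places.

Link 2006→2007:
ΣP(2007)Q(2006) = 290.45×10 + 110.35×40 + 9884.19×5 + 280.12×4 = 2904.5 + 4414 + 49420.95 + 1120.48 = 57859.93
ΣP(2006)Q(2006) = 356.38×10 + 135.87×40 + 7845.13×5 + 302.47×4 = 3563.8 + 5434.8 + 39225.65 + 1209.88 = 49434.13
link = 57859.93/49434.13 = 1.170445
Link 2007→2008:
ΣP(2008)Q(2007) = 348.32×11 + 104.48×49 + 11010.33×4 + 307.08×3 = 3831.52 + 5119.52 + 44041.32 + 921.24 = 53913.6
ΣP(2007)Q(2007) = 290.45×11 + 110.35×49 + 9884.19×4 + 280.12×3 = 3194.95 + 5407.15 + 39536.76 + 840.36 = 48979.22
link = 53913.6/48979.22 = 1.100744
Chained index = 100 × 1.170445 × 1.100744 = 128.8361

128.84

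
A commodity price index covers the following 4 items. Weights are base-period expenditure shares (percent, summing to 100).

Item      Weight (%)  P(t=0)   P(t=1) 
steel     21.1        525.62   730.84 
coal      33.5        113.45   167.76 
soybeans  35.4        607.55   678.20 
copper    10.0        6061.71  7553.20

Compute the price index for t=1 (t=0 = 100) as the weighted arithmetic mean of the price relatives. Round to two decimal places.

steel: 21.1 × (730.84/525.62) = 21.1 × 1.390434 = 29.3382
coal: 33.5 × (167.76/113.45) = 33.5 × 1.478713 = 49.5369
soybeans: 35.4 × (678.20/607.55) = 35.4 × 1.116287 = 39.5166
copper: 10.0 × (7553.20/6061.71) = 10.0 × 1.246051 = 12.4605
Index = Σ wᵢ·(p₁ᵢ/p₀ᵢ) = 29.3382 + 49.5369 + 39.5166 + 12.4605 = 130.8521

130.85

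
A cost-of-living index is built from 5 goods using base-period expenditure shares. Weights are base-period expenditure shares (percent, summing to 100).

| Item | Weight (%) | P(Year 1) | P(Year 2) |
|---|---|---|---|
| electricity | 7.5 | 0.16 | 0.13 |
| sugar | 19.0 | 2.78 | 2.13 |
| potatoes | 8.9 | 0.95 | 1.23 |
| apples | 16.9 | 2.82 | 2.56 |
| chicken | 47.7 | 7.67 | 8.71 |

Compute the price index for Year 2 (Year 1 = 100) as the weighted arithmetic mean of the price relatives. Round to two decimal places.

101.68

electricity: 7.5 × (0.13/0.16) = 7.5 × 0.812500 = 6.0938
sugar: 19.0 × (2.13/2.78) = 19.0 × 0.766187 = 14.5576
potatoes: 8.9 × (1.23/0.95) = 8.9 × 1.294737 = 11.5232
apples: 16.9 × (2.56/2.82) = 16.9 × 0.907801 = 15.3418
chicken: 47.7 × (8.71/7.67) = 47.7 × 1.135593 = 54.1678
Index = Σ wᵢ·(p₁ᵢ/p₀ᵢ) = 6.0938 + 14.5576 + 11.5232 + 15.3418 + 54.1678 = 101.6841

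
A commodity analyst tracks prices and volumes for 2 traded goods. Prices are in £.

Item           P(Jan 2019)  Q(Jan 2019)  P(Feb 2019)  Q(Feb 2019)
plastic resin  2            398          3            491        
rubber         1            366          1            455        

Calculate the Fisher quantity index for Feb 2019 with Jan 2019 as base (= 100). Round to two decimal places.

Laspeyres component (base-period weights):
ΣP(Jan 2019)Q(Feb 2019) = 2×491 + 1×455 = 982 + 455 = 1437
ΣP(Jan 2019)Q(Jan 2019) = 2×398 + 1×366 = 796 + 366 = 1162
L = 1437 / 1162 × 100 = 123.6661
Paasche component (current-period weights):
ΣP(Feb 2019)Q(Feb 2019) = 3×491 + 1×455 = 1473 + 455 = 1928
ΣP(Feb 2019)Q(Jan 2019) = 3×398 + 1×366 = 1194 + 366 = 1560
P = 1928 / 1560 × 100 = 123.5897
Fisher = √(L × P) = √(123.6661 × 123.5897) = 123.6279

123.63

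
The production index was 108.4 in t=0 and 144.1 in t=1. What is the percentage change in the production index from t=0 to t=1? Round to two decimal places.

Change = (144.1 − 108.4) / 108.4 × 100
       = 35.7 / 108.4 × 100 = 32.9336%

32.93%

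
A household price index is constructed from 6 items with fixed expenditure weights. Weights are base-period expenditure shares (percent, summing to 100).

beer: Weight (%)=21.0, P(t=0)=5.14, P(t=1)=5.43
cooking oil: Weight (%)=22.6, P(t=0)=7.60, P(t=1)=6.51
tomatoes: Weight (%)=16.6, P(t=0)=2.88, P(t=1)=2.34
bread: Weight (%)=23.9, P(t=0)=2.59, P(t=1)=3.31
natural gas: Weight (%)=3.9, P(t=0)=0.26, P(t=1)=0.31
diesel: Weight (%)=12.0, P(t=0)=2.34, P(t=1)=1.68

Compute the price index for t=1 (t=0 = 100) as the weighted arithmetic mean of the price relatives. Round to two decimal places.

98.84

beer: 21.0 × (5.43/5.14) = 21.0 × 1.056420 = 22.1848
cooking oil: 22.6 × (6.51/7.60) = 22.6 × 0.856579 = 19.3587
tomatoes: 16.6 × (2.34/2.88) = 16.6 × 0.812500 = 13.4875
bread: 23.9 × (3.31/2.59) = 23.9 × 1.277992 = 30.5440
natural gas: 3.9 × (0.31/0.26) = 3.9 × 1.192308 = 4.6500
diesel: 12.0 × (1.68/2.34) = 12.0 × 0.717949 = 8.6154
Index = Σ wᵢ·(p₁ᵢ/p₀ᵢ) = 22.1848 + 19.3587 + 13.4875 + 30.5440 + 4.6500 + 8.6154 = 98.8404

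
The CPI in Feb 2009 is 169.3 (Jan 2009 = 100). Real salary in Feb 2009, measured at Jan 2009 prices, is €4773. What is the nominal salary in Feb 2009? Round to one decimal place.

8080.7

Nominal = Real × (Index/100) = 4773 × (169.3/100)
        = 4773 × 1.693 = 8080.6890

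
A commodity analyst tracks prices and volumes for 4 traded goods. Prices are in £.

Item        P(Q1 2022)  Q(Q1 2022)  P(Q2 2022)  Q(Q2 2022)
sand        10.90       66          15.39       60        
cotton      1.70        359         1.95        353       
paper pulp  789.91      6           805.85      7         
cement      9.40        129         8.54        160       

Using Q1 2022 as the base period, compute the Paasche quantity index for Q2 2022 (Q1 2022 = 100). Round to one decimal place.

112.6

Paasche quantity index uses current-period prices as weights.
ΣP(Q2 2022)·Q(Q2 2022) = 15.39×60 + 1.95×353 + 805.85×7 + 8.54×160 = 923.4 + 688.35 + 5640.95 + 1366.4 = 8619.1
ΣP(Q2 2022)·Q(Q1 2022) = 15.39×66 + 1.95×359 + 805.85×6 + 8.54×129 = 1015.74 + 700.05 + 4835.1 + 1101.66 = 7652.55
Index = 8619.1 / 7652.55 × 100 = 112.6304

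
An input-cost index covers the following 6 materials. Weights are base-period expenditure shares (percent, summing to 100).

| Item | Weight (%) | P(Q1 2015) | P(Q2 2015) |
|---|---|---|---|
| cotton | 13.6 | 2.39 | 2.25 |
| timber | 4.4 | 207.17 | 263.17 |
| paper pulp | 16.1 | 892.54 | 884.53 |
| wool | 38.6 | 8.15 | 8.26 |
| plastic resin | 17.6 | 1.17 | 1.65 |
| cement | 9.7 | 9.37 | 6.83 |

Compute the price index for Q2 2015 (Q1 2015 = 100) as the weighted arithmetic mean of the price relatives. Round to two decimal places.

cotton: 13.6 × (2.25/2.39) = 13.6 × 0.941423 = 12.8033
timber: 4.4 × (263.17/207.17) = 4.4 × 1.270309 = 5.5894
paper pulp: 16.1 × (884.53/892.54) = 16.1 × 0.991026 = 15.9555
wool: 38.6 × (8.26/8.15) = 38.6 × 1.013497 = 39.1210
plastic resin: 17.6 × (1.65/1.17) = 17.6 × 1.410256 = 24.8205
cement: 9.7 × (6.83/9.37) = 9.7 × 0.728922 = 7.0705
Index = Σ wᵢ·(p₁ᵢ/p₀ᵢ) = 12.8033 + 5.5894 + 15.9555 + 39.1210 + 24.8205 + 7.0705 = 105.3603

105.36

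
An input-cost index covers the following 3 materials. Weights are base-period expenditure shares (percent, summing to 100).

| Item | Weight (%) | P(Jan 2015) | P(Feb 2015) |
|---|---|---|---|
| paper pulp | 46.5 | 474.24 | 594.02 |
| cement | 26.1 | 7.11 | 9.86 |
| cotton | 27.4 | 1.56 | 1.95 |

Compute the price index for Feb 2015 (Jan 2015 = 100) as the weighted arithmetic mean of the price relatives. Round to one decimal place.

paper pulp: 46.5 × (594.02/474.24) = 46.5 × 1.252573 = 58.2446
cement: 26.1 × (9.86/7.11) = 26.1 × 1.386779 = 36.1949
cotton: 27.4 × (1.95/1.56) = 27.4 × 1.250000 = 34.2500
Index = Σ wᵢ·(p₁ᵢ/p₀ᵢ) = 58.2446 + 36.1949 + 34.2500 = 128.6896

128.7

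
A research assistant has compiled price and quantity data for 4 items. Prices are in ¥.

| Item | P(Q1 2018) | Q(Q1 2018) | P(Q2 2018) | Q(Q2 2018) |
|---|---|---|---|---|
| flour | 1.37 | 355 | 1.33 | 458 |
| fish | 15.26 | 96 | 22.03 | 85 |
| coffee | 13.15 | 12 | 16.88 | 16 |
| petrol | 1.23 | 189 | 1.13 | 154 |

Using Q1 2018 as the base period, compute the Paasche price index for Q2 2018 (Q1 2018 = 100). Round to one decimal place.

125.9

Paasche price index uses current-period quantities as weights.
ΣP(Q2 2018)·Q(Q2 2018) = 1.33×458 + 22.03×85 + 16.88×16 + 1.13×154 = 609.14 + 1872.55 + 270.08 + 174.02 = 2925.79
ΣP(Q1 2018)·Q(Q2 2018) = 1.37×458 + 15.26×85 + 13.15×16 + 1.23×154 = 627.46 + 1297.1 + 210.4 + 189.42 = 2324.38
Index = 2925.79 / 2324.38 × 100 = 125.8740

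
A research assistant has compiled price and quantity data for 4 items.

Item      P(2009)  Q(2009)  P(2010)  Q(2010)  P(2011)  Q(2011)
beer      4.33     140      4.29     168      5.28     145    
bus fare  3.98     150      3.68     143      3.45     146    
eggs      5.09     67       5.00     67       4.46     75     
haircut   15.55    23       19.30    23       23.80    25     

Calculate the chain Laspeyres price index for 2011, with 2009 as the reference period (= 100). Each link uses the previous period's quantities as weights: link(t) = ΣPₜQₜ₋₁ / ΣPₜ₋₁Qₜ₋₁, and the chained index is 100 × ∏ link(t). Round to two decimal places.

111.62

Link 2009→2010:
ΣP(2010)Q(2009) = 4.29×140 + 3.68×150 + 5.00×67 + 19.30×23 = 600.6 + 552 + 335 + 443.9 = 1931.5
ΣP(2009)Q(2009) = 4.33×140 + 3.98×150 + 5.09×67 + 15.55×23 = 606.2 + 597 + 341.03 + 357.65 = 1901.88
link = 1931.5/1901.88 = 1.015574
Link 2010→2011:
ΣP(2011)Q(2010) = 5.28×168 + 3.45×143 + 4.46×67 + 23.80×23 = 887.04 + 493.35 + 298.82 + 547.4 = 2226.61
ΣP(2010)Q(2010) = 4.29×168 + 3.68×143 + 5.00×67 + 19.30×23 = 720.72 + 526.24 + 335 + 443.9 = 2025.86
link = 2226.61/2025.86 = 1.099094
Chained index = 100 × 1.015574 × 1.099094 = 111.6211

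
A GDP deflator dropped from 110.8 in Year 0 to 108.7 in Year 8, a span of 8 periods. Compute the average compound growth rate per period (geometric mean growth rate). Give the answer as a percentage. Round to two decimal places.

Growth factor = (108.7/110.8)^(1/8) = (0.981047)^(1/8) = 0.997611
Growth rate = 0.997611 − 1 = -0.002389 = -0.2389%

-0.24%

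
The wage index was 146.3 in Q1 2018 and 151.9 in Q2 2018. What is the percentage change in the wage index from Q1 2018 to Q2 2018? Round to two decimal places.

Change = (151.9 − 146.3) / 146.3 × 100
       = 5.6 / 146.3 × 100 = 3.8278%

3.83%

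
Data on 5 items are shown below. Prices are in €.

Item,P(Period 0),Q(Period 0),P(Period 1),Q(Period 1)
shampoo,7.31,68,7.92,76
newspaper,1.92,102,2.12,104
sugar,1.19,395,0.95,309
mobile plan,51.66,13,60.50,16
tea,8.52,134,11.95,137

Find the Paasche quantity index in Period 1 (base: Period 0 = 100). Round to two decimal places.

105.78

Paasche quantity index uses current-period prices as weights.
ΣP(Period 1)·Q(Period 1) = 7.92×76 + 2.12×104 + 0.95×309 + 60.50×16 + 11.95×137 = 601.92 + 220.48 + 293.55 + 968 + 1637.15 = 3721.1
ΣP(Period 1)·Q(Period 0) = 7.92×68 + 2.12×102 + 0.95×395 + 60.50×13 + 11.95×134 = 538.56 + 216.24 + 375.25 + 786.5 + 1601.3 = 3517.85
Index = 3721.1 / 3517.85 × 100 = 105.7777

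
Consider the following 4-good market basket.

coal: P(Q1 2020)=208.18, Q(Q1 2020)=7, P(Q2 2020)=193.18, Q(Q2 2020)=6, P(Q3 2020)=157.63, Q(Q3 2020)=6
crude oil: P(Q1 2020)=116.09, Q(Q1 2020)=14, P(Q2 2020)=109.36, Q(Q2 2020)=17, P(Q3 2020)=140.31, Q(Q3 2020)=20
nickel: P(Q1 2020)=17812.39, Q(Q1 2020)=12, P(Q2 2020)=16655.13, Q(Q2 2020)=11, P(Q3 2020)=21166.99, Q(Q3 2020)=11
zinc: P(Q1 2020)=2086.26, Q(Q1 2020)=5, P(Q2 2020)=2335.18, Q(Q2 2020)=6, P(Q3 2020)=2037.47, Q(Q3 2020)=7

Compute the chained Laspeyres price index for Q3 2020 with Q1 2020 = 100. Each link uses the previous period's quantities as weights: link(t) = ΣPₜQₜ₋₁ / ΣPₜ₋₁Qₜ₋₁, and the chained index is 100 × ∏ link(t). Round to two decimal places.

Link Q1 2020→Q2 2020:
ΣP(Q2 2020)Q(Q1 2020) = 193.18×7 + 109.36×14 + 16655.13×12 + 2335.18×5 = 1352.26 + 1531.04 + 199861.56 + 11675.9 = 214420.76
ΣP(Q1 2020)Q(Q1 2020) = 208.18×7 + 116.09×14 + 17812.39×12 + 2086.26×5 = 1457.26 + 1625.26 + 213748.68 + 10431.3 = 227262.5
link = 214420.76/227262.5 = 0.943494
Link Q2 2020→Q3 2020:
ΣP(Q3 2020)Q(Q2 2020) = 157.63×6 + 140.31×17 + 21166.99×11 + 2037.47×6 = 945.78 + 2385.27 + 232836.89 + 12224.82 = 248392.76
ΣP(Q2 2020)Q(Q2 2020) = 193.18×6 + 109.36×17 + 16655.13×11 + 2335.18×6 = 1159.08 + 1859.12 + 183206.43 + 14011.08 = 200235.71
link = 248392.76/200235.71 = 1.240502
Chained index = 100 × 0.943494 × 1.240502 = 117.0406

117.04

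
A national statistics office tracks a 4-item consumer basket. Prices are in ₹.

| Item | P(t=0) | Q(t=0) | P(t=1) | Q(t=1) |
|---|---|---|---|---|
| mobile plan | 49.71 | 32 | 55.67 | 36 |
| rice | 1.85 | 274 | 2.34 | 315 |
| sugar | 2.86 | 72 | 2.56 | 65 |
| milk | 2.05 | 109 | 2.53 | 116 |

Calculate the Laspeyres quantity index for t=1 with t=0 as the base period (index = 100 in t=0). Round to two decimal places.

110.65

Laspeyres quantity index uses base-period prices as weights.
ΣP(t=0)·Q(t=1) = 49.71×36 + 1.85×315 + 2.86×65 + 2.05×116 = 1789.56 + 582.75 + 185.9 + 237.8 = 2796.01
ΣP(t=0)·Q(t=0) = 49.71×32 + 1.85×274 + 2.86×72 + 2.05×109 = 1590.72 + 506.9 + 205.92 + 223.45 = 2526.99
Index = 2796.01 / 2526.99 × 100 = 110.6459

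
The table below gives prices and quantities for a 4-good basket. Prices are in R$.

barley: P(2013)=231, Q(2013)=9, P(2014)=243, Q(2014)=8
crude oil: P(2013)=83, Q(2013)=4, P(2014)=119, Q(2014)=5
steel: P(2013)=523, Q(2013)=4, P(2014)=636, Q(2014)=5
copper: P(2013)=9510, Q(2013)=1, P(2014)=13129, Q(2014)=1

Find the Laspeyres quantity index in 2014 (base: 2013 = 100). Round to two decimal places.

102.68

Laspeyres quantity index uses base-period prices as weights.
ΣP(2013)·Q(2014) = 231×8 + 83×5 + 523×5 + 9510×1 = 1848 + 415 + 2615 + 9510 = 14388
ΣP(2013)·Q(2013) = 231×9 + 83×4 + 523×4 + 9510×1 = 2079 + 332 + 2092 + 9510 = 14013
Index = 14388 / 14013 × 100 = 102.6761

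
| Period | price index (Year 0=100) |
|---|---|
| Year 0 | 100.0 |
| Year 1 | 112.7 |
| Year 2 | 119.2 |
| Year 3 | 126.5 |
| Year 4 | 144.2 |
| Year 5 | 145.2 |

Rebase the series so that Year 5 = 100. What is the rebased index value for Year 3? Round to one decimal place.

87.1

Rebased(Year 3) = 126.5 / 145.2 × 100 = 87.1212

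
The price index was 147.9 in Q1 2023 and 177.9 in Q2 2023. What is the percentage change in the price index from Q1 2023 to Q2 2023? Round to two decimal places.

Change = (177.9 − 147.9) / 147.9 × 100
       = 30.0 / 147.9 × 100 = 20.2840%

20.28%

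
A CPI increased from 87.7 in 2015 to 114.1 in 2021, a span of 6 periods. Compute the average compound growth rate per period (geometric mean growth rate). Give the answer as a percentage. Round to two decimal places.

Growth factor = (114.1/87.7)^(1/6) = (1.301026)^(1/6) = 1.044835
Growth rate = 1.044835 − 1 = 0.044835 = 4.4835%

4.48%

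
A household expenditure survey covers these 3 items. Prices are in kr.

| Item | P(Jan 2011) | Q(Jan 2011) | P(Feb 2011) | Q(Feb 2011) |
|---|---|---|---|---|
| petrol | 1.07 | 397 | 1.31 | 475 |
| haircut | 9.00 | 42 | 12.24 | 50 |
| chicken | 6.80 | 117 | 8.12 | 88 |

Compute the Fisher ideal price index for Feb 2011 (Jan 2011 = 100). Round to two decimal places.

124.66

Laspeyres component (base-period weights):
ΣP(Feb 2011)Q(Jan 2011) = 1.31×397 + 12.24×42 + 8.12×117 = 520.07 + 514.08 + 950.04 = 1984.19
ΣP(Jan 2011)Q(Jan 2011) = 1.07×397 + 9.00×42 + 6.80×117 = 424.79 + 378 + 795.6 = 1598.39
L = 1984.19 / 1598.39 × 100 = 124.1368
Paasche component (current-period weights):
ΣP(Feb 2011)Q(Feb 2011) = 1.31×475 + 12.24×50 + 8.12×88 = 622.25 + 612 + 714.56 = 1948.81
ΣP(Jan 2011)Q(Feb 2011) = 1.07×475 + 9.00×50 + 6.80×88 = 508.25 + 450 + 598.4 = 1556.65
P = 1948.81 / 1556.65 × 100 = 125.1926
Fisher = √(L × P) = √(124.1368 × 125.1926) = 124.6636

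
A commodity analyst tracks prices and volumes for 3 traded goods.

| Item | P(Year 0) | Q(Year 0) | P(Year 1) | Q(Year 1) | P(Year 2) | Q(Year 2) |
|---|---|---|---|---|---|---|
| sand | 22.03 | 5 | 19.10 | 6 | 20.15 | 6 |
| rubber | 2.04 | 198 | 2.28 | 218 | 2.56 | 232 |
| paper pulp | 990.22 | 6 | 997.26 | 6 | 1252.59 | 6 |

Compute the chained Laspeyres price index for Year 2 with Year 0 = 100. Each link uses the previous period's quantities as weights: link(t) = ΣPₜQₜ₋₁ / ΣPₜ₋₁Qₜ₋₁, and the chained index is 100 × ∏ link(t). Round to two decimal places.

Link Year 0→Year 1:
ΣP(Year 1)Q(Year 0) = 19.10×5 + 2.28×198 + 997.26×6 = 95.5 + 451.44 + 5983.56 = 6530.5
ΣP(Year 0)Q(Year 0) = 22.03×5 + 2.04×198 + 990.22×6 = 110.15 + 403.92 + 5941.32 = 6455.39
link = 6530.5/6455.39 = 1.011635
Link Year 1→Year 2:
ΣP(Year 2)Q(Year 1) = 20.15×6 + 2.56×218 + 1252.59×6 = 120.9 + 558.08 + 7515.54 = 8194.52
ΣP(Year 1)Q(Year 1) = 19.10×6 + 2.28×218 + 997.26×6 = 114.6 + 497.04 + 5983.56 = 6595.2
link = 8194.52/6595.2 = 1.242498
Chained index = 100 × 1.011635 × 1.242498 = 125.6954

125.70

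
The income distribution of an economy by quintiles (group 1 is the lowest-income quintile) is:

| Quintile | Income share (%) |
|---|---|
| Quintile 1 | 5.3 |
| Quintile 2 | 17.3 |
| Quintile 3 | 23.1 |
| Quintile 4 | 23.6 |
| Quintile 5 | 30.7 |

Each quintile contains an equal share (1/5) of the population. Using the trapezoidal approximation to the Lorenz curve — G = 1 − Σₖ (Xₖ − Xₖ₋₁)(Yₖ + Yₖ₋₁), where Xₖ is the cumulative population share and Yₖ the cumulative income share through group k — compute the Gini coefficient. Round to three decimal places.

Cumulative income shares Yₖ: 0.0530, 0.2260, 0.4570, 0.6930, 1.0000
Σ (Xₖ−Xₖ₋₁)(Yₖ+Yₖ₋₁) = (1/5)(0.0530+0.0000) + (1/5)(0.2260+0.0530) + (1/5)(0.4570+0.2260) + (1/5)(0.6930+0.4570) + (1/5)(1.0000+0.6930)
  = 0.0106 + 0.0558 + 0.1366 + 0.2300 + 0.3386 = 0.7716
G = 1 − 0.7716 = 0.2284

0.228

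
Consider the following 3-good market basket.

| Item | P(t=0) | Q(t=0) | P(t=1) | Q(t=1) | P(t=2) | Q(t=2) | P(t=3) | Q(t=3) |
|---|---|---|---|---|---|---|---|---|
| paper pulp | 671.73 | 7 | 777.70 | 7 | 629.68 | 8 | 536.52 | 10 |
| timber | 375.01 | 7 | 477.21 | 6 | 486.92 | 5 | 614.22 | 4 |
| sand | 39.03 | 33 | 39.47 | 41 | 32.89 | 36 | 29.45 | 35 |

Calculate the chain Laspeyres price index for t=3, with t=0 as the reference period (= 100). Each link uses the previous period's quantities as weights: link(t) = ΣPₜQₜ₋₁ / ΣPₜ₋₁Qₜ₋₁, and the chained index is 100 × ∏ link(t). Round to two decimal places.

Link t=0→t=1:
ΣP(t=1)Q(t=0) = 777.70×7 + 477.21×7 + 39.47×33 = 5443.9 + 3340.47 + 1302.51 = 10086.88
ΣP(t=0)Q(t=0) = 671.73×7 + 375.01×7 + 39.03×33 = 4702.11 + 2625.07 + 1287.99 = 8615.17
link = 10086.88/8615.17 = 1.170828
Link t=1→t=2:
ΣP(t=2)Q(t=1) = 629.68×7 + 486.92×6 + 32.89×41 = 4407.76 + 2921.52 + 1348.49 = 8677.77
ΣP(t=1)Q(t=1) = 777.70×7 + 477.21×6 + 39.47×41 = 5443.9 + 2863.26 + 1618.27 = 9925.43
link = 8677.77/9925.43 = 0.874297
Link t=2→t=3:
ΣP(t=3)Q(t=2) = 536.52×8 + 614.22×5 + 29.45×36 = 4292.16 + 3071.1 + 1060.2 = 8423.46
ΣP(t=2)Q(t=2) = 629.68×8 + 486.92×5 + 32.89×36 = 5037.44 + 2434.6 + 1184.04 = 8656.08
link = 8423.46/8656.08 = 0.973126
Chained index = 100 × 1.170828 × 0.874297 × 0.973126 = 99.6142

99.61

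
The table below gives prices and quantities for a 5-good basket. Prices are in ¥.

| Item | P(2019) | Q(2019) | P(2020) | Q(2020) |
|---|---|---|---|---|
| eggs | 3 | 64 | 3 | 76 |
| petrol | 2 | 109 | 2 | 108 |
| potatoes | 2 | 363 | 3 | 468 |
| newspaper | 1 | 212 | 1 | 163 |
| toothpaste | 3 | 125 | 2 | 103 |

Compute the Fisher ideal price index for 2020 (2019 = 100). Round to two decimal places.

116.72

Laspeyres component (base-period weights):
ΣP(2020)Q(2019) = 3×64 + 2×109 + 3×363 + 1×212 + 2×125 = 192 + 218 + 1089 + 212 + 250 = 1961
ΣP(2019)Q(2019) = 3×64 + 2×109 + 2×363 + 1×212 + 3×125 = 192 + 218 + 726 + 212 + 375 = 1723
L = 1961 / 1723 × 100 = 113.8131
Paasche component (current-period weights):
ΣP(2020)Q(2020) = 3×76 + 2×108 + 3×468 + 1×163 + 2×103 = 228 + 216 + 1404 + 163 + 206 = 2217
ΣP(2019)Q(2020) = 3×76 + 2×108 + 2×468 + 1×163 + 3×103 = 228 + 216 + 936 + 163 + 309 = 1852
P = 2217 / 1852 × 100 = 119.7084
Fisher = √(L × P) = √(113.8131 × 119.7084) = 116.7236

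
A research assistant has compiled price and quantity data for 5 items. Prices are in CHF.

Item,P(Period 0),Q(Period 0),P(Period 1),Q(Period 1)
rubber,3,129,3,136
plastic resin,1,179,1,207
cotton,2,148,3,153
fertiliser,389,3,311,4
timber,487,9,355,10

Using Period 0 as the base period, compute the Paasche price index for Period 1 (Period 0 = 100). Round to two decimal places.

Paasche price index uses current-period quantities as weights.
ΣP(Period 1)·Q(Period 1) = 3×136 + 1×207 + 3×153 + 311×4 + 355×10 = 408 + 207 + 459 + 1244 + 3550 = 5868
ΣP(Period 0)·Q(Period 1) = 3×136 + 1×207 + 2×153 + 389×4 + 487×10 = 408 + 207 + 306 + 1556 + 4870 = 7347
Index = 5868 / 7347 × 100 = 79.8693

79.87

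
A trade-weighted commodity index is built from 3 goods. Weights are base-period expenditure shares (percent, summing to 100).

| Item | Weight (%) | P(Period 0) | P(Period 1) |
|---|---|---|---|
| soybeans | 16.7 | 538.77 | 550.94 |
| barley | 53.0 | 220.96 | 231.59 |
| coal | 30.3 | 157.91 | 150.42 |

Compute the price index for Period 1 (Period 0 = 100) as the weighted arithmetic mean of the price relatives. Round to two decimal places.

soybeans: 16.7 × (550.94/538.77) = 16.7 × 1.022588 = 17.0772
barley: 53.0 × (231.59/220.96) = 53.0 × 1.048108 = 55.5497
coal: 30.3 × (150.42/157.91) = 30.3 × 0.952568 = 28.8628
Index = Σ wᵢ·(p₁ᵢ/p₀ᵢ) = 17.0772 + 55.5497 + 28.8628 = 101.4898

101.49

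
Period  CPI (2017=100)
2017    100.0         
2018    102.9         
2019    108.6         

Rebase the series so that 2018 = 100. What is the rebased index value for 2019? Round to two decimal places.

105.54

Rebased(2019) = 108.6 / 102.9 × 100 = 105.5394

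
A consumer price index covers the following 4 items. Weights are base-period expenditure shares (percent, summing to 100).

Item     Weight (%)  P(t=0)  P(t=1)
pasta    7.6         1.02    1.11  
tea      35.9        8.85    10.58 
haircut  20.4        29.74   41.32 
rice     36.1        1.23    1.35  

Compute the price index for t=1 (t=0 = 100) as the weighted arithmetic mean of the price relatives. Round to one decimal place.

119.2

pasta: 7.6 × (1.11/1.02) = 7.6 × 1.088235 = 8.2706
tea: 35.9 × (10.58/8.85) = 35.9 × 1.195480 = 42.9177
haircut: 20.4 × (41.32/29.74) = 20.4 × 1.389375 = 28.3432
rice: 36.1 × (1.35/1.23) = 36.1 × 1.097561 = 39.6220
Index = Σ wᵢ·(p₁ᵢ/p₀ᵢ) = 8.2706 + 42.9177 + 28.3432 + 39.6220 = 119.1535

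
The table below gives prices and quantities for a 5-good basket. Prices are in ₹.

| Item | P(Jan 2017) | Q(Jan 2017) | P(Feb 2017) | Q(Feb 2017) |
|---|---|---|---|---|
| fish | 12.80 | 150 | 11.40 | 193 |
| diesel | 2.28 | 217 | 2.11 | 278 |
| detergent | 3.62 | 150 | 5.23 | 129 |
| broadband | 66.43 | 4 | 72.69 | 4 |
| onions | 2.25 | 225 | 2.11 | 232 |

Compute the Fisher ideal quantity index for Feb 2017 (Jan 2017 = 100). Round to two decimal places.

Laspeyres component (base-period weights):
ΣP(Jan 2017)Q(Feb 2017) = 12.80×193 + 2.28×278 + 3.62×129 + 66.43×4 + 2.25×232 = 2470.4 + 633.84 + 466.98 + 265.72 + 522 = 4358.94
ΣP(Jan 2017)Q(Jan 2017) = 12.80×150 + 2.28×217 + 3.62×150 + 66.43×4 + 2.25×225 = 1920 + 494.76 + 543 + 265.72 + 506.25 = 3729.73
L = 4358.94 / 3729.73 × 100 = 116.8701
Paasche component (current-period weights):
ΣP(Feb 2017)Q(Feb 2017) = 11.40×193 + 2.11×278 + 5.23×129 + 72.69×4 + 2.11×232 = 2200.2 + 586.58 + 674.67 + 290.76 + 489.52 = 4241.73
ΣP(Feb 2017)Q(Jan 2017) = 11.40×150 + 2.11×217 + 5.23×150 + 72.69×4 + 2.11×225 = 1710 + 457.87 + 784.5 + 290.76 + 474.75 = 3717.88
P = 4241.73 / 3717.88 × 100 = 114.0900
Fisher = √(L × P) = √(116.8701 × 114.0900) = 115.4717

115.47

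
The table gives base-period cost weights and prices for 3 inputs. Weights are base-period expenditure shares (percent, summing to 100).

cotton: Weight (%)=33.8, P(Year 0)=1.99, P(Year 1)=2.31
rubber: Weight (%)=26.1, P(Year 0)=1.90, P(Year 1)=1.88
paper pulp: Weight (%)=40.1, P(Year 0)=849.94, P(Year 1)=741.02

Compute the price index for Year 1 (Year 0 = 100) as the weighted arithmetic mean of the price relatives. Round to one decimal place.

100.0

cotton: 33.8 × (2.31/1.99) = 33.8 × 1.160804 = 39.2352
rubber: 26.1 × (1.88/1.90) = 26.1 × 0.989474 = 25.8253
paper pulp: 40.1 × (741.02/849.94) = 40.1 × 0.871850 = 34.9612
Index = Σ wᵢ·(p₁ᵢ/p₀ᵢ) = 39.2352 + 25.8253 + 34.9612 = 100.0216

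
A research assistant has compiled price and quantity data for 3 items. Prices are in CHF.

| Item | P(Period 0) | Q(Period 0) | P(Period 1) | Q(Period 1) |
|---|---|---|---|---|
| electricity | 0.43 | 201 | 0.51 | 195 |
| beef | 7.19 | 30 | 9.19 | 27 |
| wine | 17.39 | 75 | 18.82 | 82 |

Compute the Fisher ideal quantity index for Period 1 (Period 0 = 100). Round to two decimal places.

Laspeyres component (base-period weights):
ΣP(Period 0)Q(Period 1) = 0.43×195 + 7.19×27 + 17.39×82 = 83.85 + 194.13 + 1425.98 = 1703.96
ΣP(Period 0)Q(Period 0) = 0.43×201 + 7.19×30 + 17.39×75 = 86.43 + 215.7 + 1304.25 = 1606.38
L = 1703.96 / 1606.38 × 100 = 106.0745
Paasche component (current-period weights):
ΣP(Period 1)Q(Period 1) = 0.51×195 + 9.19×27 + 18.82×82 = 99.45 + 248.13 + 1543.24 = 1890.82
ΣP(Period 1)Q(Period 0) = 0.51×201 + 9.19×30 + 18.82×75 = 102.51 + 275.7 + 1411.5 = 1789.71
P = 1890.82 / 1789.71 × 100 = 105.6495
Fisher = √(L × P) = √(106.0745 × 105.6495) = 105.8618

105.86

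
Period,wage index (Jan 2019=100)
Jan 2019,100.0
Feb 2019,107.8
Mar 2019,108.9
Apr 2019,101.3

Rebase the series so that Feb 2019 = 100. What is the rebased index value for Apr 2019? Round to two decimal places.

Rebased(Apr 2019) = 101.3 / 107.8 × 100 = 93.9703

93.97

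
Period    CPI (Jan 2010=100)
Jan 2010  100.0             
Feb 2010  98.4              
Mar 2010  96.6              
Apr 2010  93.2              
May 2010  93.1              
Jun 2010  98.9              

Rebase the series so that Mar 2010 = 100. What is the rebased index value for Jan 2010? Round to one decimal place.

103.5

Rebased(Jan 2010) = 100.0 / 96.6 × 100 = 103.5197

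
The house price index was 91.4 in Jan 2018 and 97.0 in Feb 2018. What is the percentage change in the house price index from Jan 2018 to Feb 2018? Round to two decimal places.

6.13%

Change = (97.0 − 91.4) / 91.4 × 100
       = 5.6 / 91.4 × 100 = 6.1269%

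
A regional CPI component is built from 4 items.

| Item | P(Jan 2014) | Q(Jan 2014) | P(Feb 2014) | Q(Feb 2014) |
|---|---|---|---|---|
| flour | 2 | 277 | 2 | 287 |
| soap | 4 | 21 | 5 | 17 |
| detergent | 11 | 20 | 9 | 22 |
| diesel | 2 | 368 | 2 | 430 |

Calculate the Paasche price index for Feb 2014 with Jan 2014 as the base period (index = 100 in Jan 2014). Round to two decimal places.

98.45

Paasche price index uses current-period quantities as weights.
ΣP(Feb 2014)·Q(Feb 2014) = 2×287 + 5×17 + 9×22 + 2×430 = 574 + 85 + 198 + 860 = 1717
ΣP(Jan 2014)·Q(Feb 2014) = 2×287 + 4×17 + 11×22 + 2×430 = 574 + 68 + 242 + 860 = 1744
Index = 1717 / 1744 × 100 = 98.4518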